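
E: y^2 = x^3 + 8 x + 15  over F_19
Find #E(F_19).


For each x in F_19, count y with y^2 = x^3 + 8 x + 15 mod 19:
  x = 1: RHS = 5, y in [9, 10]  -> 2 point(s)
  x = 2: RHS = 1, y in [1, 18]  -> 2 point(s)
  x = 3: RHS = 9, y in [3, 16]  -> 2 point(s)
  x = 4: RHS = 16, y in [4, 15]  -> 2 point(s)
  x = 5: RHS = 9, y in [3, 16]  -> 2 point(s)
  x = 11: RHS = 9, y in [3, 16]  -> 2 point(s)
  x = 13: RHS = 17, y in [6, 13]  -> 2 point(s)
  x = 18: RHS = 6, y in [5, 14]  -> 2 point(s)
Affine points: 16. Add the point at infinity: total = 17.

#E(F_19) = 17


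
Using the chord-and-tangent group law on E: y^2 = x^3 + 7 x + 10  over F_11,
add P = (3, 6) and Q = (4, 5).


P != Q, so use the chord formula.
s = (y2 - y1) / (x2 - x1) = (10) / (1) mod 11 = 10
x3 = s^2 - x1 - x2 mod 11 = 10^2 - 3 - 4 = 5
y3 = s (x1 - x3) - y1 mod 11 = 10 * (3 - 5) - 6 = 7

P + Q = (5, 7)


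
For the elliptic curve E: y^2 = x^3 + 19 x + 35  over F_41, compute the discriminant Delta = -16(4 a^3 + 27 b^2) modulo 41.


4 a^3 + 27 b^2 = 4*19^3 + 27*35^2 = 27436 + 33075 = 60511
Delta = -16 * (60511) = -968176
Delta mod 41 = 39

Delta = 39 (mod 41)


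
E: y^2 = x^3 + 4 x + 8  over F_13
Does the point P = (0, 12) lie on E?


Check whether y^2 = x^3 + 4 x + 8 (mod 13) for (x, y) = (0, 12).
LHS: y^2 = 12^2 mod 13 = 1
RHS: x^3 + 4 x + 8 = 0^3 + 4*0 + 8 mod 13 = 8
LHS != RHS

No, not on the curve


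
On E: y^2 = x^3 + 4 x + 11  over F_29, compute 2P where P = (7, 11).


Doubling: s = (3 x1^2 + a) / (2 y1)
s = (3*7^2 + 4) / (2*11) mod 29 = 24
x3 = s^2 - 2 x1 mod 29 = 24^2 - 2*7 = 11
y3 = s (x1 - x3) - y1 mod 29 = 24 * (7 - 11) - 11 = 9

2P = (11, 9)


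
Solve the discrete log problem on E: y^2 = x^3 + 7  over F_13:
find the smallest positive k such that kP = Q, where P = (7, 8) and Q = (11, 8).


Enumerate multiples of P until we hit Q = (11, 8):
  1P = (7, 8)
  2P = (8, 8)
  3P = (11, 5)
  4P = (11, 8)
Match found at i = 4.

k = 4


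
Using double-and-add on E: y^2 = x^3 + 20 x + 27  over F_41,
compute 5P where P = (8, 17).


k = 5 = 101_2 (binary, LSB first: 101)
Double-and-add from P = (8, 17):
  bit 0 = 1: acc = O + (8, 17) = (8, 17)
  bit 1 = 0: acc unchanged = (8, 17)
  bit 2 = 1: acc = (8, 17) + (31, 4) = (11, 15)

5P = (11, 15)


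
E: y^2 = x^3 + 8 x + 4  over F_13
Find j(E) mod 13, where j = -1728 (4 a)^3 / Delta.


Delta = -16(4 a^3 + 27 b^2) mod 13 = 9
-1728 * (4 a)^3 = -1728 * (4*8)^3 mod 13 = 8
j = 8 * 9^(-1) mod 13 = 11

j = 11 (mod 13)


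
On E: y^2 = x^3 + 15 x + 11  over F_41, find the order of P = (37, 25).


Compute successive multiples of P until we hit O:
  1P = (37, 25)
  2P = (16, 40)
  3P = (27, 3)
  4P = (13, 36)
  5P = (31, 3)
  6P = (32, 7)
  7P = (3, 40)
  8P = (24, 38)
  ... (continuing to 45P)
  45P = O

ord(P) = 45


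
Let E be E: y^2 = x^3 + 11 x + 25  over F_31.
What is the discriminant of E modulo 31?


4 a^3 + 27 b^2 = 4*11^3 + 27*25^2 = 5324 + 16875 = 22199
Delta = -16 * (22199) = -355184
Delta mod 31 = 14

Delta = 14 (mod 31)


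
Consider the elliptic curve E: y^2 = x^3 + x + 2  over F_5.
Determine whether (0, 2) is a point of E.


Check whether y^2 = x^3 + 1 x + 2 (mod 5) for (x, y) = (0, 2).
LHS: y^2 = 2^2 mod 5 = 4
RHS: x^3 + 1 x + 2 = 0^3 + 1*0 + 2 mod 5 = 2
LHS != RHS

No, not on the curve


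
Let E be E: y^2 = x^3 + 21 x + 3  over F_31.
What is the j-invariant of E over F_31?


Delta = -16(4 a^3 + 27 b^2) mod 31 = 3
-1728 * (4 a)^3 = -1728 * (4*21)^3 mod 31 = 27
j = 27 * 3^(-1) mod 31 = 9

j = 9 (mod 31)


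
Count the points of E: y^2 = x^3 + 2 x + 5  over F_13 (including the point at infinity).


For each x in F_13, count y with y^2 = x^3 + 2 x + 5 mod 13:
  x = 2: RHS = 4, y in [2, 11]  -> 2 point(s)
  x = 3: RHS = 12, y in [5, 8]  -> 2 point(s)
  x = 4: RHS = 12, y in [5, 8]  -> 2 point(s)
  x = 5: RHS = 10, y in [6, 7]  -> 2 point(s)
  x = 6: RHS = 12, y in [5, 8]  -> 2 point(s)
  x = 8: RHS = 0, y in [0]  -> 1 point(s)
Affine points: 11. Add the point at infinity: total = 12.

#E(F_13) = 12


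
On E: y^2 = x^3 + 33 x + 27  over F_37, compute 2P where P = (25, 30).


Doubling: s = (3 x1^2 + a) / (2 y1)
s = (3*25^2 + 33) / (2*30) mod 37 = 17
x3 = s^2 - 2 x1 mod 37 = 17^2 - 2*25 = 17
y3 = s (x1 - x3) - y1 mod 37 = 17 * (25 - 17) - 30 = 32

2P = (17, 32)


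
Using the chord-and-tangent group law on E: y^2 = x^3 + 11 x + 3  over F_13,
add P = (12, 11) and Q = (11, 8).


P != Q, so use the chord formula.
s = (y2 - y1) / (x2 - x1) = (10) / (12) mod 13 = 3
x3 = s^2 - x1 - x2 mod 13 = 3^2 - 12 - 11 = 12
y3 = s (x1 - x3) - y1 mod 13 = 3 * (12 - 12) - 11 = 2

P + Q = (12, 2)


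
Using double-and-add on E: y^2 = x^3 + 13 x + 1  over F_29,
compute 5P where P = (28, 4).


k = 5 = 101_2 (binary, LSB first: 101)
Double-and-add from P = (28, 4):
  bit 0 = 1: acc = O + (28, 4) = (28, 4)
  bit 1 = 0: acc unchanged = (28, 4)
  bit 2 = 1: acc = (28, 4) + (11, 5) = (18, 21)

5P = (18, 21)


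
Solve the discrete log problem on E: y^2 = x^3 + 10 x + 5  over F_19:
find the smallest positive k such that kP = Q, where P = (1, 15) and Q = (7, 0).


Enumerate multiples of P until we hit Q = (7, 0):
  1P = (1, 15)
  2P = (14, 18)
  3P = (9, 8)
  4P = (16, 10)
  5P = (0, 10)
  6P = (5, 3)
  7P = (3, 10)
  8P = (7, 0)
Match found at i = 8.

k = 8


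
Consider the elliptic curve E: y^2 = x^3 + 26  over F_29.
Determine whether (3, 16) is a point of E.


Check whether y^2 = x^3 + 0 x + 26 (mod 29) for (x, y) = (3, 16).
LHS: y^2 = 16^2 mod 29 = 24
RHS: x^3 + 0 x + 26 = 3^3 + 0*3 + 26 mod 29 = 24
LHS = RHS

Yes, on the curve


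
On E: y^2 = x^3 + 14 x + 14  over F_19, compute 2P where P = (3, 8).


Doubling: s = (3 x1^2 + a) / (2 y1)
s = (3*3^2 + 14) / (2*8) mod 19 = 18
x3 = s^2 - 2 x1 mod 19 = 18^2 - 2*3 = 14
y3 = s (x1 - x3) - y1 mod 19 = 18 * (3 - 14) - 8 = 3

2P = (14, 3)


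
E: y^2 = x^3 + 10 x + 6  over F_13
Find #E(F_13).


For each x in F_13, count y with y^2 = x^3 + 10 x + 6 mod 13:
  x = 1: RHS = 4, y in [2, 11]  -> 2 point(s)
  x = 5: RHS = 12, y in [5, 8]  -> 2 point(s)
  x = 6: RHS = 9, y in [3, 10]  -> 2 point(s)
  x = 7: RHS = 3, y in [4, 9]  -> 2 point(s)
  x = 8: RHS = 0, y in [0]  -> 1 point(s)
  x = 10: RHS = 1, y in [1, 12]  -> 2 point(s)
  x = 11: RHS = 4, y in [2, 11]  -> 2 point(s)
Affine points: 13. Add the point at infinity: total = 14.

#E(F_13) = 14


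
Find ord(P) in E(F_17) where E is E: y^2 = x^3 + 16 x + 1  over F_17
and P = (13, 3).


Compute successive multiples of P until we hit O:
  1P = (13, 3)
  2P = (16, 16)
  3P = (3, 12)
  4P = (3, 5)
  5P = (16, 1)
  6P = (13, 14)
  7P = O

ord(P) = 7


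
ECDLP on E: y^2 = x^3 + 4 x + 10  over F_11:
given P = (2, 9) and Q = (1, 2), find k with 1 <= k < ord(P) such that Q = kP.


Enumerate multiples of P until we hit Q = (1, 2):
  1P = (2, 9)
  2P = (1, 9)
  3P = (8, 2)
  4P = (10, 4)
  5P = (3, 4)
  6P = (9, 4)
  7P = (5, 1)
  8P = (5, 10)
  9P = (9, 7)
  10P = (3, 7)
  11P = (10, 7)
  12P = (8, 9)
  13P = (1, 2)
Match found at i = 13.

k = 13


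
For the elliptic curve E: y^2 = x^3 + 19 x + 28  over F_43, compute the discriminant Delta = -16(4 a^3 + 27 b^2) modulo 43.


4 a^3 + 27 b^2 = 4*19^3 + 27*28^2 = 27436 + 21168 = 48604
Delta = -16 * (48604) = -777664
Delta mod 43 = 34

Delta = 34 (mod 43)


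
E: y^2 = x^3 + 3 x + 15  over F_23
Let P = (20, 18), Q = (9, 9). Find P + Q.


P != Q, so use the chord formula.
s = (y2 - y1) / (x2 - x1) = (14) / (12) mod 23 = 5
x3 = s^2 - x1 - x2 mod 23 = 5^2 - 20 - 9 = 19
y3 = s (x1 - x3) - y1 mod 23 = 5 * (20 - 19) - 18 = 10

P + Q = (19, 10)


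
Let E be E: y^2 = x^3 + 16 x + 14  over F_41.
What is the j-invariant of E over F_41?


Delta = -16(4 a^3 + 27 b^2) mod 41 = 3
-1728 * (4 a)^3 = -1728 * (4*16)^3 mod 41 = 19
j = 19 * 3^(-1) mod 41 = 20

j = 20 (mod 41)


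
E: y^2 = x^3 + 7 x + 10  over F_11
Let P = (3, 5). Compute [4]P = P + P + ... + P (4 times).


k = 4 = 100_2 (binary, LSB first: 001)
Double-and-add from P = (3, 5):
  bit 0 = 0: acc unchanged = O
  bit 1 = 0: acc unchanged = O
  bit 2 = 1: acc = O + (4, 5) = (4, 5)

4P = (4, 5)


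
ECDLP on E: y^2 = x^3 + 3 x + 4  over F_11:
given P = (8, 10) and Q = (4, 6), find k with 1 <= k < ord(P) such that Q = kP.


Enumerate multiples of P until we hit Q = (4, 6):
  1P = (8, 10)
  2P = (0, 2)
  3P = (4, 5)
  4P = (4, 6)
Match found at i = 4.

k = 4


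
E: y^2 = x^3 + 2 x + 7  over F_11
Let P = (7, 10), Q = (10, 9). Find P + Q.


P != Q, so use the chord formula.
s = (y2 - y1) / (x2 - x1) = (10) / (3) mod 11 = 7
x3 = s^2 - x1 - x2 mod 11 = 7^2 - 7 - 10 = 10
y3 = s (x1 - x3) - y1 mod 11 = 7 * (7 - 10) - 10 = 2

P + Q = (10, 2)


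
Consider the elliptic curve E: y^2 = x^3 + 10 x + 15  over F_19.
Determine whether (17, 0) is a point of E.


Check whether y^2 = x^3 + 10 x + 15 (mod 19) for (x, y) = (17, 0).
LHS: y^2 = 0^2 mod 19 = 0
RHS: x^3 + 10 x + 15 = 17^3 + 10*17 + 15 mod 19 = 6
LHS != RHS

No, not on the curve


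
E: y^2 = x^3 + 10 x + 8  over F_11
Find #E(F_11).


For each x in F_11, count y with y^2 = x^3 + 10 x + 8 mod 11:
  x = 2: RHS = 3, y in [5, 6]  -> 2 point(s)
  x = 6: RHS = 9, y in [3, 8]  -> 2 point(s)
  x = 7: RHS = 3, y in [5, 6]  -> 2 point(s)
Affine points: 6. Add the point at infinity: total = 7.

#E(F_11) = 7


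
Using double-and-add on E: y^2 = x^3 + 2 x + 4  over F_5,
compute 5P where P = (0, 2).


k = 5 = 101_2 (binary, LSB first: 101)
Double-and-add from P = (0, 2):
  bit 0 = 1: acc = O + (0, 2) = (0, 2)
  bit 1 = 0: acc unchanged = (0, 2)
  bit 2 = 1: acc = (0, 2) + (2, 4) = (4, 4)

5P = (4, 4)


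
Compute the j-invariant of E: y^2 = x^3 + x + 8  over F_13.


Delta = -16(4 a^3 + 27 b^2) mod 13 = 4
-1728 * (4 a)^3 = -1728 * (4*1)^3 mod 13 = 12
j = 12 * 4^(-1) mod 13 = 3

j = 3 (mod 13)


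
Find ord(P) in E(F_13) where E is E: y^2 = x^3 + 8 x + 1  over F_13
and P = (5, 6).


Compute successive multiples of P until we hit O:
  1P = (5, 6)
  2P = (2, 5)
  3P = (9, 10)
  4P = (0, 12)
  5P = (11, 9)
  6P = (7, 6)
  7P = (1, 7)
  8P = (3, 0)
  ... (continuing to 16P)
  16P = O

ord(P) = 16


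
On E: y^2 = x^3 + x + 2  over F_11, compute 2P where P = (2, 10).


Doubling: s = (3 x1^2 + a) / (2 y1)
s = (3*2^2 + 1) / (2*10) mod 11 = 10
x3 = s^2 - 2 x1 mod 11 = 10^2 - 2*2 = 8
y3 = s (x1 - x3) - y1 mod 11 = 10 * (2 - 8) - 10 = 7

2P = (8, 7)


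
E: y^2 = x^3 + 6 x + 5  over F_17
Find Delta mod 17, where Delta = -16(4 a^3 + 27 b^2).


4 a^3 + 27 b^2 = 4*6^3 + 27*5^2 = 864 + 675 = 1539
Delta = -16 * (1539) = -24624
Delta mod 17 = 9

Delta = 9 (mod 17)


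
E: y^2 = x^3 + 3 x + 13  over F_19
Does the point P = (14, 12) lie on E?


Check whether y^2 = x^3 + 3 x + 13 (mod 19) for (x, y) = (14, 12).
LHS: y^2 = 12^2 mod 19 = 11
RHS: x^3 + 3 x + 13 = 14^3 + 3*14 + 13 mod 19 = 6
LHS != RHS

No, not on the curve


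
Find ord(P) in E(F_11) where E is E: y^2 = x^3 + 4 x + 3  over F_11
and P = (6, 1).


Compute successive multiples of P until we hit O:
  1P = (6, 1)
  2P = (0, 5)
  3P = (3, 8)
  4P = (5, 4)
  5P = (9, 8)
  6P = (10, 8)
  7P = (7, 0)
  8P = (10, 3)
  ... (continuing to 14P)
  14P = O

ord(P) = 14


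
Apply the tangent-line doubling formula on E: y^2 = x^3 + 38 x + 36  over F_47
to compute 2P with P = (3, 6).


Doubling: s = (3 x1^2 + a) / (2 y1)
s = (3*3^2 + 38) / (2*6) mod 47 = 25
x3 = s^2 - 2 x1 mod 47 = 25^2 - 2*3 = 8
y3 = s (x1 - x3) - y1 mod 47 = 25 * (3 - 8) - 6 = 10

2P = (8, 10)


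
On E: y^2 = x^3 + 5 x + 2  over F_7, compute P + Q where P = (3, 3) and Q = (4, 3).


P != Q, so use the chord formula.
s = (y2 - y1) / (x2 - x1) = (0) / (1) mod 7 = 0
x3 = s^2 - x1 - x2 mod 7 = 0^2 - 3 - 4 = 0
y3 = s (x1 - x3) - y1 mod 7 = 0 * (3 - 0) - 3 = 4

P + Q = (0, 4)


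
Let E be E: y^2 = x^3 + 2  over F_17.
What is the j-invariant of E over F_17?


Delta = -16(4 a^3 + 27 b^2) mod 17 = 6
-1728 * (4 a)^3 = -1728 * (4*0)^3 mod 17 = 0
j = 0 * 6^(-1) mod 17 = 0

j = 0 (mod 17)


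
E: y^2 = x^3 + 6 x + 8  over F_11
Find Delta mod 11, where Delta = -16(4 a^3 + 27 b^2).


4 a^3 + 27 b^2 = 4*6^3 + 27*8^2 = 864 + 1728 = 2592
Delta = -16 * (2592) = -41472
Delta mod 11 = 9

Delta = 9 (mod 11)


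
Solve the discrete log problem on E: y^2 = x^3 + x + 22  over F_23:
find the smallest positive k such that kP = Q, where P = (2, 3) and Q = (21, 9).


Enumerate multiples of P until we hit Q = (21, 9):
  1P = (2, 3)
  2P = (9, 1)
  3P = (21, 9)
Match found at i = 3.

k = 3


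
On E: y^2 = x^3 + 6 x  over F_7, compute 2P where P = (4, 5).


k = 2 = 10_2 (binary, LSB first: 01)
Double-and-add from P = (4, 5):
  bit 0 = 0: acc unchanged = O
  bit 1 = 1: acc = O + (1, 0) = (1, 0)

2P = (1, 0)


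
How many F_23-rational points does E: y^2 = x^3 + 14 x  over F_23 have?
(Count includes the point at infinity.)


For each x in F_23, count y with y^2 = x^3 + 14 x + 0 mod 23:
  x = 0: RHS = 0, y in [0]  -> 1 point(s)
  x = 2: RHS = 13, y in [6, 17]  -> 2 point(s)
  x = 3: RHS = 0, y in [0]  -> 1 point(s)
  x = 6: RHS = 1, y in [1, 22]  -> 2 point(s)
  x = 7: RHS = 4, y in [2, 21]  -> 2 point(s)
  x = 8: RHS = 3, y in [7, 16]  -> 2 point(s)
  x = 9: RHS = 4, y in [2, 21]  -> 2 point(s)
  x = 10: RHS = 13, y in [6, 17]  -> 2 point(s)
  x = 11: RHS = 13, y in [6, 17]  -> 2 point(s)
  x = 18: RHS = 12, y in [9, 14]  -> 2 point(s)
  x = 19: RHS = 18, y in [8, 15]  -> 2 point(s)
  x = 20: RHS = 0, y in [0]  -> 1 point(s)
  x = 22: RHS = 8, y in [10, 13]  -> 2 point(s)
Affine points: 23. Add the point at infinity: total = 24.

#E(F_23) = 24


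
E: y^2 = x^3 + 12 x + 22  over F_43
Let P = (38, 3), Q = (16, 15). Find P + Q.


P != Q, so use the chord formula.
s = (y2 - y1) / (x2 - x1) = (12) / (21) mod 43 = 19
x3 = s^2 - x1 - x2 mod 43 = 19^2 - 38 - 16 = 6
y3 = s (x1 - x3) - y1 mod 43 = 19 * (38 - 6) - 3 = 3

P + Q = (6, 3)


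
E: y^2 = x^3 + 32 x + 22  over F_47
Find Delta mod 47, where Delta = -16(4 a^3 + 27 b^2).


4 a^3 + 27 b^2 = 4*32^3 + 27*22^2 = 131072 + 13068 = 144140
Delta = -16 * (144140) = -2306240
Delta mod 47 = 3

Delta = 3 (mod 47)


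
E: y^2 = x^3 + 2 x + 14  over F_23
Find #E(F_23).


For each x in F_23, count y with y^2 = x^3 + 2 x + 14 mod 23:
  x = 2: RHS = 3, y in [7, 16]  -> 2 point(s)
  x = 3: RHS = 1, y in [1, 22]  -> 2 point(s)
  x = 6: RHS = 12, y in [9, 14]  -> 2 point(s)
  x = 7: RHS = 3, y in [7, 16]  -> 2 point(s)
  x = 8: RHS = 13, y in [6, 17]  -> 2 point(s)
  x = 9: RHS = 2, y in [5, 18]  -> 2 point(s)
  x = 12: RHS = 18, y in [8, 15]  -> 2 point(s)
  x = 13: RHS = 6, y in [11, 12]  -> 2 point(s)
  x = 14: RHS = 3, y in [7, 16]  -> 2 point(s)
  x = 16: RHS = 2, y in [5, 18]  -> 2 point(s)
  x = 17: RHS = 16, y in [4, 19]  -> 2 point(s)
  x = 20: RHS = 4, y in [2, 21]  -> 2 point(s)
  x = 21: RHS = 2, y in [5, 18]  -> 2 point(s)
Affine points: 26. Add the point at infinity: total = 27.

#E(F_23) = 27


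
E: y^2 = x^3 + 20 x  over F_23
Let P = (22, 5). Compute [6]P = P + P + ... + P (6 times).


k = 6 = 110_2 (binary, LSB first: 011)
Double-and-add from P = (22, 5):
  bit 0 = 0: acc unchanged = O
  bit 1 = 1: acc = O + (2, 18) = (2, 18)
  bit 2 = 1: acc = (2, 18) + (9, 9) = (16, 0)

6P = (16, 0)


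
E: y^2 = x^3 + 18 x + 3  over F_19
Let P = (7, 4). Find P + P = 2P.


Doubling: s = (3 x1^2 + a) / (2 y1)
s = (3*7^2 + 18) / (2*4) mod 19 = 4
x3 = s^2 - 2 x1 mod 19 = 4^2 - 2*7 = 2
y3 = s (x1 - x3) - y1 mod 19 = 4 * (7 - 2) - 4 = 16

2P = (2, 16)


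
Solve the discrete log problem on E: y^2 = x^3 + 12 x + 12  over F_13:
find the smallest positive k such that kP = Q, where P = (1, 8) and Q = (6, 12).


Enumerate multiples of P until we hit Q = (6, 12):
  1P = (1, 8)
  2P = (10, 12)
  3P = (3, 7)
  4P = (6, 1)
  5P = (9, 11)
  6P = (7, 6)
  7P = (8, 3)
  8P = (0, 8)
  9P = (12, 5)
  10P = (12, 8)
  11P = (0, 5)
  12P = (8, 10)
  13P = (7, 7)
  14P = (9, 2)
  15P = (6, 12)
Match found at i = 15.

k = 15


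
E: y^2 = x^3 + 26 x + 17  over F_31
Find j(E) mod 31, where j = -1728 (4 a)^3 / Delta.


Delta = -16(4 a^3 + 27 b^2) mod 31 = 22
-1728 * (4 a)^3 = -1728 * (4*26)^3 mod 31 = 15
j = 15 * 22^(-1) mod 31 = 19

j = 19 (mod 31)


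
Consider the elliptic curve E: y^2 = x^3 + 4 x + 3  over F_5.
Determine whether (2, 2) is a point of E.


Check whether y^2 = x^3 + 4 x + 3 (mod 5) for (x, y) = (2, 2).
LHS: y^2 = 2^2 mod 5 = 4
RHS: x^3 + 4 x + 3 = 2^3 + 4*2 + 3 mod 5 = 4
LHS = RHS

Yes, on the curve


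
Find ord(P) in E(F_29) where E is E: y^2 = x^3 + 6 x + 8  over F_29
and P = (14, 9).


Compute successive multiples of P until we hit O:
  1P = (14, 9)
  2P = (17, 8)
  3P = (11, 19)
  4P = (28, 28)
  5P = (10, 13)
  6P = (6, 12)
  7P = (25, 6)
  8P = (15, 15)
  ... (continuing to 30P)
  30P = O

ord(P) = 30


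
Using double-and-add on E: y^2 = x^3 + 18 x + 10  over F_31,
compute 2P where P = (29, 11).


k = 2 = 10_2 (binary, LSB first: 01)
Double-and-add from P = (29, 11):
  bit 0 = 0: acc unchanged = O
  bit 1 = 1: acc = O + (22, 7) = (22, 7)

2P = (22, 7)


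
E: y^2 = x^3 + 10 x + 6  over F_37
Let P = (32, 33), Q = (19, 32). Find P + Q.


P != Q, so use the chord formula.
s = (y2 - y1) / (x2 - x1) = (36) / (24) mod 37 = 20
x3 = s^2 - x1 - x2 mod 37 = 20^2 - 32 - 19 = 16
y3 = s (x1 - x3) - y1 mod 37 = 20 * (32 - 16) - 33 = 28

P + Q = (16, 28)


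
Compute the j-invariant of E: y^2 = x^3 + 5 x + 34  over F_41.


Delta = -16(4 a^3 + 27 b^2) mod 41 = 24
-1728 * (4 a)^3 = -1728 * (4*5)^3 mod 41 = 11
j = 11 * 24^(-1) mod 41 = 9

j = 9 (mod 41)


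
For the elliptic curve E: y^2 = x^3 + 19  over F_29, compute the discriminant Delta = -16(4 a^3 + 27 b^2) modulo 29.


4 a^3 + 27 b^2 = 4*0^3 + 27*19^2 = 0 + 9747 = 9747
Delta = -16 * (9747) = -155952
Delta mod 29 = 10

Delta = 10 (mod 29)


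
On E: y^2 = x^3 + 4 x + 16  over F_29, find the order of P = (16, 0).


Compute successive multiples of P until we hit O:
  1P = (16, 0)
  2P = O

ord(P) = 2


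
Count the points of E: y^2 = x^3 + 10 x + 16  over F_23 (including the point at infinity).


For each x in F_23, count y with y^2 = x^3 + 10 x + 16 mod 23:
  x = 0: RHS = 16, y in [4, 19]  -> 2 point(s)
  x = 1: RHS = 4, y in [2, 21]  -> 2 point(s)
  x = 3: RHS = 4, y in [2, 21]  -> 2 point(s)
  x = 6: RHS = 16, y in [4, 19]  -> 2 point(s)
  x = 10: RHS = 12, y in [9, 14]  -> 2 point(s)
  x = 11: RHS = 8, y in [10, 13]  -> 2 point(s)
  x = 12: RHS = 1, y in [1, 22]  -> 2 point(s)
  x = 14: RHS = 2, y in [5, 18]  -> 2 point(s)
  x = 17: RHS = 16, y in [4, 19]  -> 2 point(s)
  x = 18: RHS = 2, y in [5, 18]  -> 2 point(s)
  x = 19: RHS = 4, y in [2, 21]  -> 2 point(s)
Affine points: 22. Add the point at infinity: total = 23.

#E(F_23) = 23


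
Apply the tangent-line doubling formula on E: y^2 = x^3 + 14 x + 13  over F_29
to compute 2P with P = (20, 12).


Doubling: s = (3 x1^2 + a) / (2 y1)
s = (3*20^2 + 14) / (2*12) mod 29 = 24
x3 = s^2 - 2 x1 mod 29 = 24^2 - 2*20 = 14
y3 = s (x1 - x3) - y1 mod 29 = 24 * (20 - 14) - 12 = 16

2P = (14, 16)


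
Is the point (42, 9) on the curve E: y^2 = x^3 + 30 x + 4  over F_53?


Check whether y^2 = x^3 + 30 x + 4 (mod 53) for (x, y) = (42, 9).
LHS: y^2 = 9^2 mod 53 = 28
RHS: x^3 + 30 x + 4 = 42^3 + 30*42 + 4 mod 53 = 39
LHS != RHS

No, not on the curve


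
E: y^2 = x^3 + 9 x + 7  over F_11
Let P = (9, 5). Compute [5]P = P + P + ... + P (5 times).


k = 5 = 101_2 (binary, LSB first: 101)
Double-and-add from P = (9, 5):
  bit 0 = 1: acc = O + (9, 5) = (9, 5)
  bit 1 = 0: acc unchanged = (9, 5)
  bit 2 = 1: acc = (9, 5) + (5, 1) = (9, 6)

5P = (9, 6)


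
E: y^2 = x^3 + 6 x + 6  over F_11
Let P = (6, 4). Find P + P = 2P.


Doubling: s = (3 x1^2 + a) / (2 y1)
s = (3*6^2 + 6) / (2*4) mod 11 = 6
x3 = s^2 - 2 x1 mod 11 = 6^2 - 2*6 = 2
y3 = s (x1 - x3) - y1 mod 11 = 6 * (6 - 2) - 4 = 9

2P = (2, 9)


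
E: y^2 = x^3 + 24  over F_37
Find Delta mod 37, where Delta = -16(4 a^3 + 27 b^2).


4 a^3 + 27 b^2 = 4*0^3 + 27*24^2 = 0 + 15552 = 15552
Delta = -16 * (15552) = -248832
Delta mod 37 = 30

Delta = 30 (mod 37)


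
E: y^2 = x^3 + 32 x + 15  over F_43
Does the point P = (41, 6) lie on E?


Check whether y^2 = x^3 + 32 x + 15 (mod 43) for (x, y) = (41, 6).
LHS: y^2 = 6^2 mod 43 = 36
RHS: x^3 + 32 x + 15 = 41^3 + 32*41 + 15 mod 43 = 29
LHS != RHS

No, not on the curve


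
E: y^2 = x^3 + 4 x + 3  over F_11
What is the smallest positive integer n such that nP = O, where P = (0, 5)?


Compute successive multiples of P until we hit O:
  1P = (0, 5)
  2P = (5, 4)
  3P = (10, 8)
  4P = (10, 3)
  5P = (5, 7)
  6P = (0, 6)
  7P = O

ord(P) = 7


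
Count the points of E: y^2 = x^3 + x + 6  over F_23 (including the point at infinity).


For each x in F_23, count y with y^2 = x^3 + 1 x + 6 mod 23:
  x = 0: RHS = 6, y in [11, 12]  -> 2 point(s)
  x = 1: RHS = 8, y in [10, 13]  -> 2 point(s)
  x = 2: RHS = 16, y in [4, 19]  -> 2 point(s)
  x = 3: RHS = 13, y in [6, 17]  -> 2 point(s)
  x = 9: RHS = 8, y in [10, 13]  -> 2 point(s)
  x = 10: RHS = 4, y in [2, 21]  -> 2 point(s)
  x = 13: RHS = 8, y in [10, 13]  -> 2 point(s)
  x = 14: RHS = 4, y in [2, 21]  -> 2 point(s)
  x = 16: RHS = 1, y in [1, 22]  -> 2 point(s)
  x = 22: RHS = 4, y in [2, 21]  -> 2 point(s)
Affine points: 20. Add the point at infinity: total = 21.

#E(F_23) = 21


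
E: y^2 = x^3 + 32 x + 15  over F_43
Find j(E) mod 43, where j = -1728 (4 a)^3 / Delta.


Delta = -16(4 a^3 + 27 b^2) mod 43 = 24
-1728 * (4 a)^3 = -1728 * (4*32)^3 mod 43 = 8
j = 8 * 24^(-1) mod 43 = 29

j = 29 (mod 43)


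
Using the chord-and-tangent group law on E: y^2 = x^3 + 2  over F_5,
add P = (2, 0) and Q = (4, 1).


P != Q, so use the chord formula.
s = (y2 - y1) / (x2 - x1) = (1) / (2) mod 5 = 3
x3 = s^2 - x1 - x2 mod 5 = 3^2 - 2 - 4 = 3
y3 = s (x1 - x3) - y1 mod 5 = 3 * (2 - 3) - 0 = 2

P + Q = (3, 2)


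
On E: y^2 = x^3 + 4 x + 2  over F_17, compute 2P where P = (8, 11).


Doubling: s = (3 x1^2 + a) / (2 y1)
s = (3*8^2 + 4) / (2*11) mod 17 = 12
x3 = s^2 - 2 x1 mod 17 = 12^2 - 2*8 = 9
y3 = s (x1 - x3) - y1 mod 17 = 12 * (8 - 9) - 11 = 11

2P = (9, 11)


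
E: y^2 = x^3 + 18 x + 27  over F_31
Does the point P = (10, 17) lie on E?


Check whether y^2 = x^3 + 18 x + 27 (mod 31) for (x, y) = (10, 17).
LHS: y^2 = 17^2 mod 31 = 10
RHS: x^3 + 18 x + 27 = 10^3 + 18*10 + 27 mod 31 = 29
LHS != RHS

No, not on the curve


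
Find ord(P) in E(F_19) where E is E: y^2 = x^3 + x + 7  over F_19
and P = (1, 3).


Compute successive multiples of P until we hit O:
  1P = (1, 3)
  2P = (9, 17)
  3P = (18, 10)
  4P = (17, 15)
  5P = (17, 4)
  6P = (18, 9)
  7P = (9, 2)
  8P = (1, 16)
  ... (continuing to 9P)
  9P = O

ord(P) = 9


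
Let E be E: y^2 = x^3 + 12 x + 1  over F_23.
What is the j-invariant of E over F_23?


Delta = -16(4 a^3 + 27 b^2) mod 23 = 20
-1728 * (4 a)^3 = -1728 * (4*12)^3 mod 23 = 22
j = 22 * 20^(-1) mod 23 = 8

j = 8 (mod 23)


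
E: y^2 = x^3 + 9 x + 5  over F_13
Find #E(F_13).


For each x in F_13, count y with y^2 = x^3 + 9 x + 5 mod 13:
  x = 4: RHS = 1, y in [1, 12]  -> 2 point(s)
  x = 8: RHS = 4, y in [2, 11]  -> 2 point(s)
  x = 9: RHS = 9, y in [3, 10]  -> 2 point(s)
  x = 10: RHS = 3, y in [4, 9]  -> 2 point(s)
Affine points: 8. Add the point at infinity: total = 9.

#E(F_13) = 9


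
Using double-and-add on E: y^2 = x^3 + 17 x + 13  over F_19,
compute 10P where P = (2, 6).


k = 10 = 1010_2 (binary, LSB first: 0101)
Double-and-add from P = (2, 6):
  bit 0 = 0: acc unchanged = O
  bit 1 = 1: acc = O + (12, 11) = (12, 11)
  bit 2 = 0: acc unchanged = (12, 11)
  bit 3 = 1: acc = (12, 11) + (16, 7) = (11, 7)

10P = (11, 7)


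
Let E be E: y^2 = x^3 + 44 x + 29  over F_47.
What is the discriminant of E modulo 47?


4 a^3 + 27 b^2 = 4*44^3 + 27*29^2 = 340736 + 22707 = 363443
Delta = -16 * (363443) = -5815088
Delta mod 47 = 34

Delta = 34 (mod 47)


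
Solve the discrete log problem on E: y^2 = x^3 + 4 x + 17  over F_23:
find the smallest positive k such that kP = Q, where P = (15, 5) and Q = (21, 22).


Enumerate multiples of P until we hit Q = (21, 22):
  1P = (15, 5)
  2P = (11, 9)
  3P = (21, 1)
  4P = (13, 9)
  5P = (22, 9)
  6P = (22, 14)
  7P = (13, 14)
  8P = (21, 22)
Match found at i = 8.

k = 8


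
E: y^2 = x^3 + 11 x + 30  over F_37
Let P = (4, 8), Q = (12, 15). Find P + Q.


P != Q, so use the chord formula.
s = (y2 - y1) / (x2 - x1) = (7) / (8) mod 37 = 24
x3 = s^2 - x1 - x2 mod 37 = 24^2 - 4 - 12 = 5
y3 = s (x1 - x3) - y1 mod 37 = 24 * (4 - 5) - 8 = 5

P + Q = (5, 5)


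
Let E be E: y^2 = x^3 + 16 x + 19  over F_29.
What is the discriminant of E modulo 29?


4 a^3 + 27 b^2 = 4*16^3 + 27*19^2 = 16384 + 9747 = 26131
Delta = -16 * (26131) = -418096
Delta mod 29 = 26

Delta = 26 (mod 29)


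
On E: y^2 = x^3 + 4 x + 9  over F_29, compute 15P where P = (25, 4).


k = 15 = 1111_2 (binary, LSB first: 1111)
Double-and-add from P = (25, 4):
  bit 0 = 1: acc = O + (25, 4) = (25, 4)
  bit 1 = 1: acc = (25, 4) + (14, 24) = (12, 4)
  bit 2 = 1: acc = (12, 4) + (21, 25) = (24, 26)
  bit 3 = 1: acc = (24, 26) + (0, 26) = (5, 3)

15P = (5, 3)


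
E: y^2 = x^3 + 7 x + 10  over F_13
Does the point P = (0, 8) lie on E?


Check whether y^2 = x^3 + 7 x + 10 (mod 13) for (x, y) = (0, 8).
LHS: y^2 = 8^2 mod 13 = 12
RHS: x^3 + 7 x + 10 = 0^3 + 7*0 + 10 mod 13 = 10
LHS != RHS

No, not on the curve


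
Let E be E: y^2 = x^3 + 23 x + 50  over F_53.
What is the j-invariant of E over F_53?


Delta = -16(4 a^3 + 27 b^2) mod 53 = 22
-1728 * (4 a)^3 = -1728 * (4*23)^3 mod 53 = 40
j = 40 * 22^(-1) mod 53 = 50

j = 50 (mod 53)


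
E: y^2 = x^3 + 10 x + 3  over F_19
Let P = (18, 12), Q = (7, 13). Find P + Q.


P != Q, so use the chord formula.
s = (y2 - y1) / (x2 - x1) = (1) / (8) mod 19 = 12
x3 = s^2 - x1 - x2 mod 19 = 12^2 - 18 - 7 = 5
y3 = s (x1 - x3) - y1 mod 19 = 12 * (18 - 5) - 12 = 11

P + Q = (5, 11)


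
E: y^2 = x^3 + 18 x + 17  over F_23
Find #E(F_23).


For each x in F_23, count y with y^2 = x^3 + 18 x + 17 mod 23:
  x = 1: RHS = 13, y in [6, 17]  -> 2 point(s)
  x = 3: RHS = 6, y in [11, 12]  -> 2 point(s)
  x = 5: RHS = 2, y in [5, 18]  -> 2 point(s)
  x = 7: RHS = 3, y in [7, 16]  -> 2 point(s)
  x = 8: RHS = 6, y in [11, 12]  -> 2 point(s)
  x = 10: RHS = 1, y in [1, 22]  -> 2 point(s)
  x = 12: RHS = 6, y in [11, 12]  -> 2 point(s)
  x = 14: RHS = 0, y in [0]  -> 1 point(s)
  x = 16: RHS = 8, y in [10, 13]  -> 2 point(s)
  x = 18: RHS = 9, y in [3, 20]  -> 2 point(s)
Affine points: 19. Add the point at infinity: total = 20.

#E(F_23) = 20


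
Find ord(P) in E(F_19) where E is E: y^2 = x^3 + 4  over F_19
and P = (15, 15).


Compute successive multiples of P until we hit O:
  1P = (15, 15)
  2P = (6, 7)
  3P = (7, 9)
  4P = (13, 15)
  5P = (10, 4)
  6P = (11, 9)
  7P = (0, 17)
  8P = (9, 7)
  ... (continuing to 21P)
  21P = O

ord(P) = 21


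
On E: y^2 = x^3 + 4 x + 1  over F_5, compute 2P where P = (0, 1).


Doubling: s = (3 x1^2 + a) / (2 y1)
s = (3*0^2 + 4) / (2*1) mod 5 = 2
x3 = s^2 - 2 x1 mod 5 = 2^2 - 2*0 = 4
y3 = s (x1 - x3) - y1 mod 5 = 2 * (0 - 4) - 1 = 1

2P = (4, 1)


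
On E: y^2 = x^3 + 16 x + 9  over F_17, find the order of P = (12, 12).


Compute successive multiples of P until we hit O:
  1P = (12, 12)
  2P = (9, 10)
  3P = (4, 16)
  4P = (14, 6)
  5P = (0, 3)
  6P = (13, 0)
  7P = (0, 14)
  8P = (14, 11)
  ... (continuing to 12P)
  12P = O

ord(P) = 12


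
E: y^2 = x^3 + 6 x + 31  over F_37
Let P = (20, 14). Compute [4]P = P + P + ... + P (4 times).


k = 4 = 100_2 (binary, LSB first: 001)
Double-and-add from P = (20, 14):
  bit 0 = 0: acc unchanged = O
  bit 1 = 0: acc unchanged = O
  bit 2 = 1: acc = O + (25, 28) = (25, 28)

4P = (25, 28)


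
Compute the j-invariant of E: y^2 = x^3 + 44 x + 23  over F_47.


Delta = -16(4 a^3 + 27 b^2) mod 47 = 22
-1728 * (4 a)^3 = -1728 * (4*44)^3 mod 47 = 27
j = 27 * 22^(-1) mod 47 = 29

j = 29 (mod 47)


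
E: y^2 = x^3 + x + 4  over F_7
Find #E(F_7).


For each x in F_7, count y with y^2 = x^3 + 1 x + 4 mod 7:
  x = 0: RHS = 4, y in [2, 5]  -> 2 point(s)
  x = 2: RHS = 0, y in [0]  -> 1 point(s)
  x = 4: RHS = 2, y in [3, 4]  -> 2 point(s)
  x = 5: RHS = 1, y in [1, 6]  -> 2 point(s)
  x = 6: RHS = 2, y in [3, 4]  -> 2 point(s)
Affine points: 9. Add the point at infinity: total = 10.

#E(F_7) = 10


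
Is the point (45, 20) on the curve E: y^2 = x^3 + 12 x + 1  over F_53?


Check whether y^2 = x^3 + 12 x + 1 (mod 53) for (x, y) = (45, 20).
LHS: y^2 = 20^2 mod 53 = 29
RHS: x^3 + 12 x + 1 = 45^3 + 12*45 + 1 mod 53 = 29
LHS = RHS

Yes, on the curve


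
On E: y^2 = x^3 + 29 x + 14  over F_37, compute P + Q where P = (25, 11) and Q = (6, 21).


P != Q, so use the chord formula.
s = (y2 - y1) / (x2 - x1) = (10) / (18) mod 37 = 17
x3 = s^2 - x1 - x2 mod 37 = 17^2 - 25 - 6 = 36
y3 = s (x1 - x3) - y1 mod 37 = 17 * (25 - 36) - 11 = 24

P + Q = (36, 24)


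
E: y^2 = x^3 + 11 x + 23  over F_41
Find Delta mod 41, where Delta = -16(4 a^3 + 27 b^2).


4 a^3 + 27 b^2 = 4*11^3 + 27*23^2 = 5324 + 14283 = 19607
Delta = -16 * (19607) = -313712
Delta mod 41 = 20

Delta = 20 (mod 41)


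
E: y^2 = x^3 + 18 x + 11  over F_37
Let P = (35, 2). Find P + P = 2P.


Doubling: s = (3 x1^2 + a) / (2 y1)
s = (3*35^2 + 18) / (2*2) mod 37 = 26
x3 = s^2 - 2 x1 mod 37 = 26^2 - 2*35 = 14
y3 = s (x1 - x3) - y1 mod 37 = 26 * (35 - 14) - 2 = 26

2P = (14, 26)


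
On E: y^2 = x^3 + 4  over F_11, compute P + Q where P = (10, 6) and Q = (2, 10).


P != Q, so use the chord formula.
s = (y2 - y1) / (x2 - x1) = (4) / (3) mod 11 = 5
x3 = s^2 - x1 - x2 mod 11 = 5^2 - 10 - 2 = 2
y3 = s (x1 - x3) - y1 mod 11 = 5 * (10 - 2) - 6 = 1

P + Q = (2, 1)


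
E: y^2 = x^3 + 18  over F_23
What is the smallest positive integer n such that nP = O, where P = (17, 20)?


Compute successive multiples of P until we hit O:
  1P = (17, 20)
  2P = (14, 18)
  3P = (18, 10)
  4P = (19, 0)
  5P = (18, 13)
  6P = (14, 5)
  7P = (17, 3)
  8P = O

ord(P) = 8


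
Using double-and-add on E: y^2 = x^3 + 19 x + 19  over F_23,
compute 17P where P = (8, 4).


k = 17 = 10001_2 (binary, LSB first: 10001)
Double-and-add from P = (8, 4):
  bit 0 = 1: acc = O + (8, 4) = (8, 4)
  bit 1 = 0: acc unchanged = (8, 4)
  bit 2 = 0: acc unchanged = (8, 4)
  bit 3 = 0: acc unchanged = (8, 4)
  bit 4 = 1: acc = (8, 4) + (10, 17) = (7, 14)

17P = (7, 14)


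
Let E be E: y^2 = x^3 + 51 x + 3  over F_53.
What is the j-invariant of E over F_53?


Delta = -16(4 a^3 + 27 b^2) mod 53 = 16
-1728 * (4 a)^3 = -1728 * (4*51)^3 mod 53 = 7
j = 7 * 16^(-1) mod 53 = 17

j = 17 (mod 53)


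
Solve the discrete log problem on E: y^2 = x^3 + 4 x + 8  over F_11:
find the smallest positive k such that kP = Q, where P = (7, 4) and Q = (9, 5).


Enumerate multiples of P until we hit Q = (9, 5):
  1P = (7, 4)
  2P = (9, 5)
Match found at i = 2.

k = 2


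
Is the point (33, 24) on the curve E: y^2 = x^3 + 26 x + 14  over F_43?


Check whether y^2 = x^3 + 26 x + 14 (mod 43) for (x, y) = (33, 24).
LHS: y^2 = 24^2 mod 43 = 17
RHS: x^3 + 26 x + 14 = 33^3 + 26*33 + 14 mod 43 = 1
LHS != RHS

No, not on the curve


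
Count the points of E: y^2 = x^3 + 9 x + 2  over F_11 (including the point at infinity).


For each x in F_11, count y with y^2 = x^3 + 9 x + 2 mod 11:
  x = 1: RHS = 1, y in [1, 10]  -> 2 point(s)
  x = 3: RHS = 1, y in [1, 10]  -> 2 point(s)
  x = 4: RHS = 3, y in [5, 6]  -> 2 point(s)
  x = 7: RHS = 1, y in [1, 10]  -> 2 point(s)
  x = 8: RHS = 3, y in [5, 6]  -> 2 point(s)
  x = 9: RHS = 9, y in [3, 8]  -> 2 point(s)
  x = 10: RHS = 3, y in [5, 6]  -> 2 point(s)
Affine points: 14. Add the point at infinity: total = 15.

#E(F_11) = 15


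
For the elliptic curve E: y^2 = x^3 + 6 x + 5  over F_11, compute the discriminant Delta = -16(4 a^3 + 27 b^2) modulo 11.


4 a^3 + 27 b^2 = 4*6^3 + 27*5^2 = 864 + 675 = 1539
Delta = -16 * (1539) = -24624
Delta mod 11 = 5

Delta = 5 (mod 11)


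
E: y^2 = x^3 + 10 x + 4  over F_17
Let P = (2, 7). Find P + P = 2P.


Doubling: s = (3 x1^2 + a) / (2 y1)
s = (3*2^2 + 10) / (2*7) mod 17 = 4
x3 = s^2 - 2 x1 mod 17 = 4^2 - 2*2 = 12
y3 = s (x1 - x3) - y1 mod 17 = 4 * (2 - 12) - 7 = 4

2P = (12, 4)


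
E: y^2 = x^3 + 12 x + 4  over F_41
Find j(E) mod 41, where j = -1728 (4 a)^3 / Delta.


Delta = -16(4 a^3 + 27 b^2) mod 41 = 2
-1728 * (4 a)^3 = -1728 * (4*12)^3 mod 41 = 33
j = 33 * 2^(-1) mod 41 = 37

j = 37 (mod 41)


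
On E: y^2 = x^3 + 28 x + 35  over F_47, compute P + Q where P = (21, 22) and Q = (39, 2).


P != Q, so use the chord formula.
s = (y2 - y1) / (x2 - x1) = (27) / (18) mod 47 = 25
x3 = s^2 - x1 - x2 mod 47 = 25^2 - 21 - 39 = 1
y3 = s (x1 - x3) - y1 mod 47 = 25 * (21 - 1) - 22 = 8

P + Q = (1, 8)


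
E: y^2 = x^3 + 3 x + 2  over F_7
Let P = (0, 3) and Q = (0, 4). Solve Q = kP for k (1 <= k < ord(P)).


Enumerate multiples of P until we hit Q = (0, 4):
  1P = (0, 3)
  2P = (2, 3)
  3P = (5, 4)
  4P = (4, 6)
  5P = (4, 1)
  6P = (5, 3)
  7P = (2, 4)
  8P = (0, 4)
Match found at i = 8.

k = 8


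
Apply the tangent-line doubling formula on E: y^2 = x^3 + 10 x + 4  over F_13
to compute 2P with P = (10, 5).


Doubling: s = (3 x1^2 + a) / (2 y1)
s = (3*10^2 + 10) / (2*5) mod 13 = 5
x3 = s^2 - 2 x1 mod 13 = 5^2 - 2*10 = 5
y3 = s (x1 - x3) - y1 mod 13 = 5 * (10 - 5) - 5 = 7

2P = (5, 7)


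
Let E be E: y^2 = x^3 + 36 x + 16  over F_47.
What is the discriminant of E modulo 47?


4 a^3 + 27 b^2 = 4*36^3 + 27*16^2 = 186624 + 6912 = 193536
Delta = -16 * (193536) = -3096576
Delta mod 47 = 19

Delta = 19 (mod 47)


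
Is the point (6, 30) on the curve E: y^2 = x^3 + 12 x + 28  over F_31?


Check whether y^2 = x^3 + 12 x + 28 (mod 31) for (x, y) = (6, 30).
LHS: y^2 = 30^2 mod 31 = 1
RHS: x^3 + 12 x + 28 = 6^3 + 12*6 + 28 mod 31 = 6
LHS != RHS

No, not on the curve


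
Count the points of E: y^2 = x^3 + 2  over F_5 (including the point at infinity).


For each x in F_5, count y with y^2 = x^3 + 0 x + 2 mod 5:
  x = 2: RHS = 0, y in [0]  -> 1 point(s)
  x = 3: RHS = 4, y in [2, 3]  -> 2 point(s)
  x = 4: RHS = 1, y in [1, 4]  -> 2 point(s)
Affine points: 5. Add the point at infinity: total = 6.

#E(F_5) = 6


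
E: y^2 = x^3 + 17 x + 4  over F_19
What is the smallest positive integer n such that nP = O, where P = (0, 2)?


Compute successive multiples of P until we hit O:
  1P = (0, 2)
  2P = (5, 10)
  3P = (12, 13)
  4P = (18, 10)
  5P = (8, 5)
  6P = (15, 9)
  7P = (13, 16)
  8P = (3, 5)
  ... (continuing to 18P)
  18P = O

ord(P) = 18


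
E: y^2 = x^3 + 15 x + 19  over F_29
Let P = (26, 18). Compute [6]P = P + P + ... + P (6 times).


k = 6 = 110_2 (binary, LSB first: 011)
Double-and-add from P = (26, 18):
  bit 0 = 0: acc unchanged = O
  bit 1 = 1: acc = O + (13, 2) = (13, 2)
  bit 2 = 1: acc = (13, 2) + (3, 27) = (12, 10)

6P = (12, 10)


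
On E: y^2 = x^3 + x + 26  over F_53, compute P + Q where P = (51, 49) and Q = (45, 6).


P != Q, so use the chord formula.
s = (y2 - y1) / (x2 - x1) = (10) / (47) mod 53 = 16
x3 = s^2 - x1 - x2 mod 53 = 16^2 - 51 - 45 = 1
y3 = s (x1 - x3) - y1 mod 53 = 16 * (51 - 1) - 49 = 9

P + Q = (1, 9)


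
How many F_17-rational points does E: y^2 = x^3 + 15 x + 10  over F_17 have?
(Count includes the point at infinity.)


For each x in F_17, count y with y^2 = x^3 + 15 x + 10 mod 17:
  x = 1: RHS = 9, y in [3, 14]  -> 2 point(s)
  x = 4: RHS = 15, y in [7, 10]  -> 2 point(s)
  x = 7: RHS = 16, y in [4, 13]  -> 2 point(s)
  x = 8: RHS = 13, y in [8, 9]  -> 2 point(s)
  x = 10: RHS = 4, y in [2, 15]  -> 2 point(s)
Affine points: 10. Add the point at infinity: total = 11.

#E(F_17) = 11


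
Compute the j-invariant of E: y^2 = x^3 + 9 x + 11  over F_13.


Delta = -16(4 a^3 + 27 b^2) mod 13 = 2
-1728 * (4 a)^3 = -1728 * (4*9)^3 mod 13 = 12
j = 12 * 2^(-1) mod 13 = 6

j = 6 (mod 13)


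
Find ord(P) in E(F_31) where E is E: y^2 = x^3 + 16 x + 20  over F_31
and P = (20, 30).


Compute successive multiples of P until we hit O:
  1P = (20, 30)
  2P = (11, 16)
  3P = (25, 7)
  4P = (27, 27)
  5P = (0, 19)
  6P = (12, 24)
  7P = (17, 11)
  8P = (10, 23)
  ... (continuing to 21P)
  21P = O

ord(P) = 21


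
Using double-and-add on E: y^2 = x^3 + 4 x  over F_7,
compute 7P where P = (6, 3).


k = 7 = 111_2 (binary, LSB first: 111)
Double-and-add from P = (6, 3):
  bit 0 = 1: acc = O + (6, 3) = (6, 3)
  bit 1 = 1: acc = (6, 3) + (2, 4) = (3, 5)
  bit 2 = 1: acc = (3, 5) + (0, 0) = (6, 4)

7P = (6, 4)


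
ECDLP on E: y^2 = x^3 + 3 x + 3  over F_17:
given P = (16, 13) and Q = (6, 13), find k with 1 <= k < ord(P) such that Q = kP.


Enumerate multiples of P until we hit Q = (6, 13):
  1P = (16, 13)
  2P = (10, 8)
  3P = (12, 13)
  4P = (6, 4)
  5P = (14, 16)
  6P = (2, 0)
  7P = (14, 1)
  8P = (6, 13)
Match found at i = 8.

k = 8


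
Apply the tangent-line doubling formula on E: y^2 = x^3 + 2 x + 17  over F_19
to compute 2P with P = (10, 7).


Doubling: s = (3 x1^2 + a) / (2 y1)
s = (3*10^2 + 2) / (2*7) mod 19 = 8
x3 = s^2 - 2 x1 mod 19 = 8^2 - 2*10 = 6
y3 = s (x1 - x3) - y1 mod 19 = 8 * (10 - 6) - 7 = 6

2P = (6, 6)


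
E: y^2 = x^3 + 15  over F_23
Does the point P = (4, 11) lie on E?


Check whether y^2 = x^3 + 0 x + 15 (mod 23) for (x, y) = (4, 11).
LHS: y^2 = 11^2 mod 23 = 6
RHS: x^3 + 0 x + 15 = 4^3 + 0*4 + 15 mod 23 = 10
LHS != RHS

No, not on the curve


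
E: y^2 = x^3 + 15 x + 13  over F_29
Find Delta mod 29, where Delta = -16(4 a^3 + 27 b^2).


4 a^3 + 27 b^2 = 4*15^3 + 27*13^2 = 13500 + 4563 = 18063
Delta = -16 * (18063) = -289008
Delta mod 29 = 6

Delta = 6 (mod 29)


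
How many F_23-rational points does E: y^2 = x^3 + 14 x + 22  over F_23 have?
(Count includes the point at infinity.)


For each x in F_23, count y with y^2 = x^3 + 14 x + 22 mod 23:
  x = 2: RHS = 12, y in [9, 14]  -> 2 point(s)
  x = 4: RHS = 4, y in [2, 21]  -> 2 point(s)
  x = 6: RHS = 0, y in [0]  -> 1 point(s)
  x = 7: RHS = 3, y in [7, 16]  -> 2 point(s)
  x = 8: RHS = 2, y in [5, 18]  -> 2 point(s)
  x = 9: RHS = 3, y in [7, 16]  -> 2 point(s)
  x = 10: RHS = 12, y in [9, 14]  -> 2 point(s)
  x = 11: RHS = 12, y in [9, 14]  -> 2 point(s)
  x = 12: RHS = 9, y in [3, 20]  -> 2 point(s)
  x = 13: RHS = 9, y in [3, 20]  -> 2 point(s)
  x = 14: RHS = 18, y in [8, 15]  -> 2 point(s)
  x = 16: RHS = 18, y in [8, 15]  -> 2 point(s)
  x = 21: RHS = 9, y in [3, 20]  -> 2 point(s)
Affine points: 25. Add the point at infinity: total = 26.

#E(F_23) = 26


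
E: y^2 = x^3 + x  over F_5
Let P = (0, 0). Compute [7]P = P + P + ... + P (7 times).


k = 7 = 111_2 (binary, LSB first: 111)
Double-and-add from P = (0, 0):
  bit 0 = 1: acc = O + (0, 0) = (0, 0)
  bit 1 = 1: acc = (0, 0) + O = (0, 0)
  bit 2 = 1: acc = (0, 0) + O = (0, 0)

7P = (0, 0)


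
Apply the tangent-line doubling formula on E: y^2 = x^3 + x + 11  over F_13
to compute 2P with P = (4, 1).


Doubling: s = (3 x1^2 + a) / (2 y1)
s = (3*4^2 + 1) / (2*1) mod 13 = 5
x3 = s^2 - 2 x1 mod 13 = 5^2 - 2*4 = 4
y3 = s (x1 - x3) - y1 mod 13 = 5 * (4 - 4) - 1 = 12

2P = (4, 12)


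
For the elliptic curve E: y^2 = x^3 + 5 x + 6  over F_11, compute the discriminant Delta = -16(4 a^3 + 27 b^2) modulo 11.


4 a^3 + 27 b^2 = 4*5^3 + 27*6^2 = 500 + 972 = 1472
Delta = -16 * (1472) = -23552
Delta mod 11 = 10

Delta = 10 (mod 11)


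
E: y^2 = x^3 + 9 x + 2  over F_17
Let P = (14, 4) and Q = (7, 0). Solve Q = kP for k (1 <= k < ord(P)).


Enumerate multiples of P until we hit Q = (7, 0):
  1P = (14, 4)
  2P = (5, 11)
  3P = (7, 0)
Match found at i = 3.

k = 3


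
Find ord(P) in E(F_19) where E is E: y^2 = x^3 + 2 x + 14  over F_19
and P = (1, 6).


Compute successive multiples of P until we hit O:
  1P = (1, 6)
  2P = (2, 11)
  3P = (3, 3)
  4P = (3, 16)
  5P = (2, 8)
  6P = (1, 13)
  7P = O

ord(P) = 7


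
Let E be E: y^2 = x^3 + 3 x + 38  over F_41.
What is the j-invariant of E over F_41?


Delta = -16(4 a^3 + 27 b^2) mod 41 = 1
-1728 * (4 a)^3 = -1728 * (4*3)^3 mod 41 = 5
j = 5 * 1^(-1) mod 41 = 5

j = 5 (mod 41)
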